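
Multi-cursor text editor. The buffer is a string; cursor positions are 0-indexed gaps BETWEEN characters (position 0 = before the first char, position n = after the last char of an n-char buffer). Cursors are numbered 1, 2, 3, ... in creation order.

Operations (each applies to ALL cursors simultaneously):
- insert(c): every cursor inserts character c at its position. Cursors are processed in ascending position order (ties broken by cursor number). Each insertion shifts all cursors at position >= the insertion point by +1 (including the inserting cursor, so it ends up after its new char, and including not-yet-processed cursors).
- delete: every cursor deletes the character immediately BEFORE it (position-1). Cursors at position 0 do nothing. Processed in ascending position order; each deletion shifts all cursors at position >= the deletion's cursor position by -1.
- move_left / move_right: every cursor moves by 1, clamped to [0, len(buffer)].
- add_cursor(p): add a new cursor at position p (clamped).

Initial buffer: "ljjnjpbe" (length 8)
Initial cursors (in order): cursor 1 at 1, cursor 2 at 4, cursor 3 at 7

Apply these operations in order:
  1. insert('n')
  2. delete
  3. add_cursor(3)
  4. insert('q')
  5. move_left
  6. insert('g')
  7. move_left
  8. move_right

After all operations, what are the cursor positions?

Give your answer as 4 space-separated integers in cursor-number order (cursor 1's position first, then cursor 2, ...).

After op 1 (insert('n')): buffer="lnjjnnjpbne" (len 11), cursors c1@2 c2@6 c3@10, authorship .1...2...3.
After op 2 (delete): buffer="ljjnjpbe" (len 8), cursors c1@1 c2@4 c3@7, authorship ........
After op 3 (add_cursor(3)): buffer="ljjnjpbe" (len 8), cursors c1@1 c4@3 c2@4 c3@7, authorship ........
After op 4 (insert('q')): buffer="lqjjqnqjpbqe" (len 12), cursors c1@2 c4@5 c2@7 c3@11, authorship .1..4.2...3.
After op 5 (move_left): buffer="lqjjqnqjpbqe" (len 12), cursors c1@1 c4@4 c2@6 c3@10, authorship .1..4.2...3.
After op 6 (insert('g')): buffer="lgqjjgqngqjpbgqe" (len 16), cursors c1@2 c4@6 c2@9 c3@14, authorship .11..44.22...33.
After op 7 (move_left): buffer="lgqjjgqngqjpbgqe" (len 16), cursors c1@1 c4@5 c2@8 c3@13, authorship .11..44.22...33.
After op 8 (move_right): buffer="lgqjjgqngqjpbgqe" (len 16), cursors c1@2 c4@6 c2@9 c3@14, authorship .11..44.22...33.

Answer: 2 9 14 6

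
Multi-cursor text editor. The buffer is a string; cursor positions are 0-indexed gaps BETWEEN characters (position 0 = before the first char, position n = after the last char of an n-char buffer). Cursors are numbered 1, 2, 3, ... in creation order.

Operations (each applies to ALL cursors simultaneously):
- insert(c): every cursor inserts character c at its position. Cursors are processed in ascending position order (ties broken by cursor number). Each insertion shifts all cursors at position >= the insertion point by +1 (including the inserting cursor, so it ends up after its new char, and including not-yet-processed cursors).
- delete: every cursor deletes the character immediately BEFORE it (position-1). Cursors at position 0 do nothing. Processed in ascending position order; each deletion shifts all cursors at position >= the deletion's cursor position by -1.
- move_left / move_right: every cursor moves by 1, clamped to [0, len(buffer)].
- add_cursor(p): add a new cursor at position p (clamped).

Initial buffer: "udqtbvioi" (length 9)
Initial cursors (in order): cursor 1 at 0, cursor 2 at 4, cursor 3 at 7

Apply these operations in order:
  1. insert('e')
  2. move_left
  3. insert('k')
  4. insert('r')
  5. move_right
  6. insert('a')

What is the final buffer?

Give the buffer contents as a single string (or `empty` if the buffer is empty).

Answer: kreaudqtkreabvikreaoi

Derivation:
After op 1 (insert('e')): buffer="eudqtebvieoi" (len 12), cursors c1@1 c2@6 c3@10, authorship 1....2...3..
After op 2 (move_left): buffer="eudqtebvieoi" (len 12), cursors c1@0 c2@5 c3@9, authorship 1....2...3..
After op 3 (insert('k')): buffer="keudqtkebvikeoi" (len 15), cursors c1@1 c2@7 c3@12, authorship 11....22...33..
After op 4 (insert('r')): buffer="kreudqtkrebvikreoi" (len 18), cursors c1@2 c2@9 c3@15, authorship 111....222...333..
After op 5 (move_right): buffer="kreudqtkrebvikreoi" (len 18), cursors c1@3 c2@10 c3@16, authorship 111....222...333..
After op 6 (insert('a')): buffer="kreaudqtkreabvikreaoi" (len 21), cursors c1@4 c2@12 c3@19, authorship 1111....2222...3333..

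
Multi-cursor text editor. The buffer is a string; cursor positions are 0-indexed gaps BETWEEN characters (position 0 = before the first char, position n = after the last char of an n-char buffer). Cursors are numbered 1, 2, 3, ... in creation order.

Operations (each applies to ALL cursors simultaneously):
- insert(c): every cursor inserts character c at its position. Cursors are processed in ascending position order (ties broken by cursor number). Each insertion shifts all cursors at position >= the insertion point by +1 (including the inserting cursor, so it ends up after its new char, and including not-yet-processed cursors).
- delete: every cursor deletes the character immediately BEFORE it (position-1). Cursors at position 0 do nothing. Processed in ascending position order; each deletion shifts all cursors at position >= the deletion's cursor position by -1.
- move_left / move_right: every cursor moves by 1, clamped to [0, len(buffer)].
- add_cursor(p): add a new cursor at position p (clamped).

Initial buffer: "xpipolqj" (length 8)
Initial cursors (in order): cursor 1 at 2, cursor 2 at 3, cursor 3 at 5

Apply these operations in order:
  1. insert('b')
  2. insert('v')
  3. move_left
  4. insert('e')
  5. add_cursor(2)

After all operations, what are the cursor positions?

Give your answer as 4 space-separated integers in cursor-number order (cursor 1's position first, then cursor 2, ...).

Answer: 4 8 13 2

Derivation:
After op 1 (insert('b')): buffer="xpbibpoblqj" (len 11), cursors c1@3 c2@5 c3@8, authorship ..1.2..3...
After op 2 (insert('v')): buffer="xpbvibvpobvlqj" (len 14), cursors c1@4 c2@7 c3@11, authorship ..11.22..33...
After op 3 (move_left): buffer="xpbvibvpobvlqj" (len 14), cursors c1@3 c2@6 c3@10, authorship ..11.22..33...
After op 4 (insert('e')): buffer="xpbevibevpobevlqj" (len 17), cursors c1@4 c2@8 c3@13, authorship ..111.222..333...
After op 5 (add_cursor(2)): buffer="xpbevibevpobevlqj" (len 17), cursors c4@2 c1@4 c2@8 c3@13, authorship ..111.222..333...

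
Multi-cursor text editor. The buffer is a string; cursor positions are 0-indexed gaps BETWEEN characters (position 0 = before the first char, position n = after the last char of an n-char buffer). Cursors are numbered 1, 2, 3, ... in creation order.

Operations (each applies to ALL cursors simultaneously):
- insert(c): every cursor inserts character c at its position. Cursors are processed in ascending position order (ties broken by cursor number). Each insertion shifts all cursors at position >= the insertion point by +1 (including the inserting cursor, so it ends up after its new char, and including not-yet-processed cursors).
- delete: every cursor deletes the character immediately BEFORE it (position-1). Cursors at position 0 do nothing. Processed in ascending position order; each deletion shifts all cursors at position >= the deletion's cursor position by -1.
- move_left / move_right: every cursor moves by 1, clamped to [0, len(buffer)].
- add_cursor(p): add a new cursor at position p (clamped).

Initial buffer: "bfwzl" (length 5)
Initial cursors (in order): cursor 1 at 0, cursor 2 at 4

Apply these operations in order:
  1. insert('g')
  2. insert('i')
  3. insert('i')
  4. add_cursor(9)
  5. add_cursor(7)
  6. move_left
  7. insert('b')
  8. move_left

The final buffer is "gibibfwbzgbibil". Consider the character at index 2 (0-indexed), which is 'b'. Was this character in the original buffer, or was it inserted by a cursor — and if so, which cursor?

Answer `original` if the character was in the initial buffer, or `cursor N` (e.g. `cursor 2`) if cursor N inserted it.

After op 1 (insert('g')): buffer="gbfwzgl" (len 7), cursors c1@1 c2@6, authorship 1....2.
After op 2 (insert('i')): buffer="gibfwzgil" (len 9), cursors c1@2 c2@8, authorship 11....22.
After op 3 (insert('i')): buffer="giibfwzgiil" (len 11), cursors c1@3 c2@10, authorship 111....222.
After op 4 (add_cursor(9)): buffer="giibfwzgiil" (len 11), cursors c1@3 c3@9 c2@10, authorship 111....222.
After op 5 (add_cursor(7)): buffer="giibfwzgiil" (len 11), cursors c1@3 c4@7 c3@9 c2@10, authorship 111....222.
After op 6 (move_left): buffer="giibfwzgiil" (len 11), cursors c1@2 c4@6 c3@8 c2@9, authorship 111....222.
After op 7 (insert('b')): buffer="gibibfwbzgbibil" (len 15), cursors c1@3 c4@8 c3@11 c2@13, authorship 1111...4.23222.
After op 8 (move_left): buffer="gibibfwbzgbibil" (len 15), cursors c1@2 c4@7 c3@10 c2@12, authorship 1111...4.23222.
Authorship (.=original, N=cursor N): 1 1 1 1 . . . 4 . 2 3 2 2 2 .
Index 2: author = 1

Answer: cursor 1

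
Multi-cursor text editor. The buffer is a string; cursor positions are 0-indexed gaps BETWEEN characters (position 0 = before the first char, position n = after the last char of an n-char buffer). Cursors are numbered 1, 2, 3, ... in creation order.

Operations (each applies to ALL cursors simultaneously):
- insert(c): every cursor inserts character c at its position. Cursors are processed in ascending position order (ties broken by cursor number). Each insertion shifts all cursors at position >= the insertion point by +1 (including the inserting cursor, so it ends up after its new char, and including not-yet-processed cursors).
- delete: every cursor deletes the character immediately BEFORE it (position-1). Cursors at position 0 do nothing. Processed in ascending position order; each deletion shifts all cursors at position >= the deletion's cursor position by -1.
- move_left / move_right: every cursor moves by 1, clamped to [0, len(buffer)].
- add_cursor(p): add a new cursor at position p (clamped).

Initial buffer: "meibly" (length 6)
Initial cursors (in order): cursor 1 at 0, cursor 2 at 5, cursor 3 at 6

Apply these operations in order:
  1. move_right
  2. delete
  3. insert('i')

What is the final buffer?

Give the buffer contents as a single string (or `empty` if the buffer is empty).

Answer: ieibii

Derivation:
After op 1 (move_right): buffer="meibly" (len 6), cursors c1@1 c2@6 c3@6, authorship ......
After op 2 (delete): buffer="eib" (len 3), cursors c1@0 c2@3 c3@3, authorship ...
After op 3 (insert('i')): buffer="ieibii" (len 6), cursors c1@1 c2@6 c3@6, authorship 1...23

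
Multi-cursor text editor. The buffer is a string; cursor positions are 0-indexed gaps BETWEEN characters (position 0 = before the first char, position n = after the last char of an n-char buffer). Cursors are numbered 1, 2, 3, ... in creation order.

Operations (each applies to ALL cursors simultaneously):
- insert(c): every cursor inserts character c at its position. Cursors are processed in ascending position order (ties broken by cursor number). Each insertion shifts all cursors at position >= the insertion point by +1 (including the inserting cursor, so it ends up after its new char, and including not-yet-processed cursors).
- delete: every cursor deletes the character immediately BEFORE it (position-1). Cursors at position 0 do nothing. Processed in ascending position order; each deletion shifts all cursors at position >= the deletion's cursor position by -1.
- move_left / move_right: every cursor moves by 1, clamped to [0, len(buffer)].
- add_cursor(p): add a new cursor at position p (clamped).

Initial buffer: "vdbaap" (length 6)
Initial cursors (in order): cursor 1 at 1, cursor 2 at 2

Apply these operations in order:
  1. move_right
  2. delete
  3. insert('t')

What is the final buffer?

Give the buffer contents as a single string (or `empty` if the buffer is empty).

Answer: vttaap

Derivation:
After op 1 (move_right): buffer="vdbaap" (len 6), cursors c1@2 c2@3, authorship ......
After op 2 (delete): buffer="vaap" (len 4), cursors c1@1 c2@1, authorship ....
After op 3 (insert('t')): buffer="vttaap" (len 6), cursors c1@3 c2@3, authorship .12...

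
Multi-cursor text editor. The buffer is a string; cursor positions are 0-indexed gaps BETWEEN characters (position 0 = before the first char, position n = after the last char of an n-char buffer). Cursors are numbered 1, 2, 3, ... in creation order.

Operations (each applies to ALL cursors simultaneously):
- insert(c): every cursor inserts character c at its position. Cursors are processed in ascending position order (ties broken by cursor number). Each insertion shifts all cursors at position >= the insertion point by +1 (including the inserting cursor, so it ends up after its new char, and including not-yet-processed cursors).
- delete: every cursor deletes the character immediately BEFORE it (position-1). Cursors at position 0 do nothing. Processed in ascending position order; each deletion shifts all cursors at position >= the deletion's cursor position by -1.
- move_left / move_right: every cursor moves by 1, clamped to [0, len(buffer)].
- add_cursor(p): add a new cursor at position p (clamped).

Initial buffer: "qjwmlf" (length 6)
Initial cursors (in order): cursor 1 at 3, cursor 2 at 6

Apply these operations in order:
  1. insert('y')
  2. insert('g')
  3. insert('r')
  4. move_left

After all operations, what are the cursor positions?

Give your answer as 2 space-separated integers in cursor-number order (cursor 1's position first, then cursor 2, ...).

After op 1 (insert('y')): buffer="qjwymlfy" (len 8), cursors c1@4 c2@8, authorship ...1...2
After op 2 (insert('g')): buffer="qjwygmlfyg" (len 10), cursors c1@5 c2@10, authorship ...11...22
After op 3 (insert('r')): buffer="qjwygrmlfygr" (len 12), cursors c1@6 c2@12, authorship ...111...222
After op 4 (move_left): buffer="qjwygrmlfygr" (len 12), cursors c1@5 c2@11, authorship ...111...222

Answer: 5 11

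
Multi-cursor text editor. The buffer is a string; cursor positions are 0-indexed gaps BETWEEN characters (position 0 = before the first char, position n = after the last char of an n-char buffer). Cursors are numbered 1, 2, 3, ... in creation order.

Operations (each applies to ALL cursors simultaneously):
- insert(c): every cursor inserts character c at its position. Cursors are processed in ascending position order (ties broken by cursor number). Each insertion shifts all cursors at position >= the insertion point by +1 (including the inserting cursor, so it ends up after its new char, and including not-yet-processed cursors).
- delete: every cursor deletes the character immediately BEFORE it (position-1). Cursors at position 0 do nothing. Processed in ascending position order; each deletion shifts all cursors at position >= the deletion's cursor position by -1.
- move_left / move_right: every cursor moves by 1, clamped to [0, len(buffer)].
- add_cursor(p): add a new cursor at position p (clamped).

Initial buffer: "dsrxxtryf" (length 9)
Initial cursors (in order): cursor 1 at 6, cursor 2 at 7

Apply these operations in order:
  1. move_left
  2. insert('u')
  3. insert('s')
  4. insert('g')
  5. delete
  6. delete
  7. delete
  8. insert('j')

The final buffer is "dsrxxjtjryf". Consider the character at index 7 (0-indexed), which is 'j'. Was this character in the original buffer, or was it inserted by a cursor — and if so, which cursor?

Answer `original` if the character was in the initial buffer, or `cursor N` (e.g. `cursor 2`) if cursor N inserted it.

Answer: cursor 2

Derivation:
After op 1 (move_left): buffer="dsrxxtryf" (len 9), cursors c1@5 c2@6, authorship .........
After op 2 (insert('u')): buffer="dsrxxuturyf" (len 11), cursors c1@6 c2@8, authorship .....1.2...
After op 3 (insert('s')): buffer="dsrxxustusryf" (len 13), cursors c1@7 c2@10, authorship .....11.22...
After op 4 (insert('g')): buffer="dsrxxusgtusgryf" (len 15), cursors c1@8 c2@12, authorship .....111.222...
After op 5 (delete): buffer="dsrxxustusryf" (len 13), cursors c1@7 c2@10, authorship .....11.22...
After op 6 (delete): buffer="dsrxxuturyf" (len 11), cursors c1@6 c2@8, authorship .....1.2...
After op 7 (delete): buffer="dsrxxtryf" (len 9), cursors c1@5 c2@6, authorship .........
After op 8 (insert('j')): buffer="dsrxxjtjryf" (len 11), cursors c1@6 c2@8, authorship .....1.2...
Authorship (.=original, N=cursor N): . . . . . 1 . 2 . . .
Index 7: author = 2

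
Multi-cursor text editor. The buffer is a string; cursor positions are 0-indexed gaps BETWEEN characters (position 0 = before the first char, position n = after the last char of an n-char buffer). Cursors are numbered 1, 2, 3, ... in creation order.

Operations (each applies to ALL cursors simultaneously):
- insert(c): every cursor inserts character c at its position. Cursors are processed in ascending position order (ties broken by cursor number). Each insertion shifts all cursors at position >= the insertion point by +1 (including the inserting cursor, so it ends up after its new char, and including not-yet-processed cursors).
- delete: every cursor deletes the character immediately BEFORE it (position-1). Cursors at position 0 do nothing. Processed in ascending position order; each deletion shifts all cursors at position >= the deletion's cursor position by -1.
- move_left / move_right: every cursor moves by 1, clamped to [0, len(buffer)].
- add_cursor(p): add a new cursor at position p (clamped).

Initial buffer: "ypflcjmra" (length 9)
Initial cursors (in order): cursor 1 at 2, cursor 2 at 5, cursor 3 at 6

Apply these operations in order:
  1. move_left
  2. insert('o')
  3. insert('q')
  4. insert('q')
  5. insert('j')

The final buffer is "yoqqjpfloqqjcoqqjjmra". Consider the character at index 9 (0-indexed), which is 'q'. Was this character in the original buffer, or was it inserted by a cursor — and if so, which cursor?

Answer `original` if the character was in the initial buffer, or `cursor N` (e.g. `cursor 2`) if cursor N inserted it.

Answer: cursor 2

Derivation:
After op 1 (move_left): buffer="ypflcjmra" (len 9), cursors c1@1 c2@4 c3@5, authorship .........
After op 2 (insert('o')): buffer="yopflocojmra" (len 12), cursors c1@2 c2@6 c3@8, authorship .1...2.3....
After op 3 (insert('q')): buffer="yoqpfloqcoqjmra" (len 15), cursors c1@3 c2@8 c3@11, authorship .11...22.33....
After op 4 (insert('q')): buffer="yoqqpfloqqcoqqjmra" (len 18), cursors c1@4 c2@10 c3@14, authorship .111...222.333....
After op 5 (insert('j')): buffer="yoqqjpfloqqjcoqqjjmra" (len 21), cursors c1@5 c2@12 c3@17, authorship .1111...2222.3333....
Authorship (.=original, N=cursor N): . 1 1 1 1 . . . 2 2 2 2 . 3 3 3 3 . . . .
Index 9: author = 2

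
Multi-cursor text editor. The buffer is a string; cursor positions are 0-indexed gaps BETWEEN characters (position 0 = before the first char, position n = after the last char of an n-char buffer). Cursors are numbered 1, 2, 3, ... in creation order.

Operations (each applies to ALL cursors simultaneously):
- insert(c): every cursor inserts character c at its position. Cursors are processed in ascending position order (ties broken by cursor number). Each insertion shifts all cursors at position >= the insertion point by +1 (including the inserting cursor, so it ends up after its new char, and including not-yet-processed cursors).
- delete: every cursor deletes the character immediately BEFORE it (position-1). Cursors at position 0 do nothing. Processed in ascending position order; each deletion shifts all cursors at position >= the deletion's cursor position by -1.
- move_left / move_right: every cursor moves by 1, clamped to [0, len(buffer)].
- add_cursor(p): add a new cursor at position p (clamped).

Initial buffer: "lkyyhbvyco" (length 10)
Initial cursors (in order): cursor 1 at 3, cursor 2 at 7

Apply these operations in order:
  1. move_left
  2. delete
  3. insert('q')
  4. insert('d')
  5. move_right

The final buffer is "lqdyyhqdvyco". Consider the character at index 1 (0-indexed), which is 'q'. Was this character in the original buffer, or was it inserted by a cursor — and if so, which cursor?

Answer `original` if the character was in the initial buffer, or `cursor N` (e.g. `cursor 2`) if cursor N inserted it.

After op 1 (move_left): buffer="lkyyhbvyco" (len 10), cursors c1@2 c2@6, authorship ..........
After op 2 (delete): buffer="lyyhvyco" (len 8), cursors c1@1 c2@4, authorship ........
After op 3 (insert('q')): buffer="lqyyhqvyco" (len 10), cursors c1@2 c2@6, authorship .1...2....
After op 4 (insert('d')): buffer="lqdyyhqdvyco" (len 12), cursors c1@3 c2@8, authorship .11...22....
After op 5 (move_right): buffer="lqdyyhqdvyco" (len 12), cursors c1@4 c2@9, authorship .11...22....
Authorship (.=original, N=cursor N): . 1 1 . . . 2 2 . . . .
Index 1: author = 1

Answer: cursor 1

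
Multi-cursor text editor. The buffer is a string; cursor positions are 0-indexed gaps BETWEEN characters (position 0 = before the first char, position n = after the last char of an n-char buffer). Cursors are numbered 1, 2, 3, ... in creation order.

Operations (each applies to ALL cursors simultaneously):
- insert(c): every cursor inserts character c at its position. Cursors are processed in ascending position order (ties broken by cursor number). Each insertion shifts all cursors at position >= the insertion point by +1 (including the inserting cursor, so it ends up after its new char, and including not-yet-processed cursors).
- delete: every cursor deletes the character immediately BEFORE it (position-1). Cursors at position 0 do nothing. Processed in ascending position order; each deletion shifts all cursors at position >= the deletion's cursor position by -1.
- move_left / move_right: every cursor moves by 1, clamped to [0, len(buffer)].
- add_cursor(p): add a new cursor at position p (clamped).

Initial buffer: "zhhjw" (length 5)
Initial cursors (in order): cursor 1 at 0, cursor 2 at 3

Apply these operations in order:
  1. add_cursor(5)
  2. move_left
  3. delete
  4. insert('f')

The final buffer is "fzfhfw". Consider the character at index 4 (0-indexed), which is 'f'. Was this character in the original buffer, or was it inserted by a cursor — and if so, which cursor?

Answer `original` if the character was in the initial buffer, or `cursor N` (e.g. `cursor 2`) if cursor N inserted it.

Answer: cursor 3

Derivation:
After op 1 (add_cursor(5)): buffer="zhhjw" (len 5), cursors c1@0 c2@3 c3@5, authorship .....
After op 2 (move_left): buffer="zhhjw" (len 5), cursors c1@0 c2@2 c3@4, authorship .....
After op 3 (delete): buffer="zhw" (len 3), cursors c1@0 c2@1 c3@2, authorship ...
After op 4 (insert('f')): buffer="fzfhfw" (len 6), cursors c1@1 c2@3 c3@5, authorship 1.2.3.
Authorship (.=original, N=cursor N): 1 . 2 . 3 .
Index 4: author = 3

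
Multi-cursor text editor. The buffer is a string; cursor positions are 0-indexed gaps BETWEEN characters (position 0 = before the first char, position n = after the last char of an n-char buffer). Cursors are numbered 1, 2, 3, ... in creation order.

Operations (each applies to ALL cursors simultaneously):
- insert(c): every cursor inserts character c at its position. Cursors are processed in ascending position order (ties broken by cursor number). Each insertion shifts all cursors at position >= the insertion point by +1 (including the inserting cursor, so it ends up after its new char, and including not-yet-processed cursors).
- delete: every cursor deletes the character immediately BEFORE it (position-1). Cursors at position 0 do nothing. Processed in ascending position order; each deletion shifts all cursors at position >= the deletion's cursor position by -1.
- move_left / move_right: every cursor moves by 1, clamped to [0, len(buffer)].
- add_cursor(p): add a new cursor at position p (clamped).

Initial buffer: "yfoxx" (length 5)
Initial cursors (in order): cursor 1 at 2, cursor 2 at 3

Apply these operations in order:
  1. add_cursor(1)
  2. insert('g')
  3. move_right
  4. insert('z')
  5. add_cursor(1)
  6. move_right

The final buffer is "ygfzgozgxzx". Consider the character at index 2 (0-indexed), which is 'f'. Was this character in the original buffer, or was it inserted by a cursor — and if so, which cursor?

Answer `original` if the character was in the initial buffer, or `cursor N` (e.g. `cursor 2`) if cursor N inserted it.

After op 1 (add_cursor(1)): buffer="yfoxx" (len 5), cursors c3@1 c1@2 c2@3, authorship .....
After op 2 (insert('g')): buffer="ygfgogxx" (len 8), cursors c3@2 c1@4 c2@6, authorship .3.1.2..
After op 3 (move_right): buffer="ygfgogxx" (len 8), cursors c3@3 c1@5 c2@7, authorship .3.1.2..
After op 4 (insert('z')): buffer="ygfzgozgxzx" (len 11), cursors c3@4 c1@7 c2@10, authorship .3.31.12.2.
After op 5 (add_cursor(1)): buffer="ygfzgozgxzx" (len 11), cursors c4@1 c3@4 c1@7 c2@10, authorship .3.31.12.2.
After op 6 (move_right): buffer="ygfzgozgxzx" (len 11), cursors c4@2 c3@5 c1@8 c2@11, authorship .3.31.12.2.
Authorship (.=original, N=cursor N): . 3 . 3 1 . 1 2 . 2 .
Index 2: author = original

Answer: original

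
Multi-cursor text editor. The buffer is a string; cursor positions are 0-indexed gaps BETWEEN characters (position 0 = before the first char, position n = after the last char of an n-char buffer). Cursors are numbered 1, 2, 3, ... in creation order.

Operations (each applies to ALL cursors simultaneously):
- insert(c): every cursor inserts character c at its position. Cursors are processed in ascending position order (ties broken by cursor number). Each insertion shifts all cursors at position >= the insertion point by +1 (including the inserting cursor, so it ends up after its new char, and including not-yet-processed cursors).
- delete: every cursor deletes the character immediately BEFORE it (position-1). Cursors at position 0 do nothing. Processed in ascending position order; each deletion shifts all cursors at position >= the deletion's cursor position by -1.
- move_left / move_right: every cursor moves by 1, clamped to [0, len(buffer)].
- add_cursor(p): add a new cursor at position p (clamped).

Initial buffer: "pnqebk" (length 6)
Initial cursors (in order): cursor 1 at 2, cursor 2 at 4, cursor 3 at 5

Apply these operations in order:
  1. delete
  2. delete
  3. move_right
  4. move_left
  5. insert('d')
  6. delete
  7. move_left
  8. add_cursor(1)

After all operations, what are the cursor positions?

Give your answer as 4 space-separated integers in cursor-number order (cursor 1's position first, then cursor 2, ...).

Answer: 0 0 0 1

Derivation:
After op 1 (delete): buffer="pqk" (len 3), cursors c1@1 c2@2 c3@2, authorship ...
After op 2 (delete): buffer="k" (len 1), cursors c1@0 c2@0 c3@0, authorship .
After op 3 (move_right): buffer="k" (len 1), cursors c1@1 c2@1 c3@1, authorship .
After op 4 (move_left): buffer="k" (len 1), cursors c1@0 c2@0 c3@0, authorship .
After op 5 (insert('d')): buffer="dddk" (len 4), cursors c1@3 c2@3 c3@3, authorship 123.
After op 6 (delete): buffer="k" (len 1), cursors c1@0 c2@0 c3@0, authorship .
After op 7 (move_left): buffer="k" (len 1), cursors c1@0 c2@0 c3@0, authorship .
After op 8 (add_cursor(1)): buffer="k" (len 1), cursors c1@0 c2@0 c3@0 c4@1, authorship .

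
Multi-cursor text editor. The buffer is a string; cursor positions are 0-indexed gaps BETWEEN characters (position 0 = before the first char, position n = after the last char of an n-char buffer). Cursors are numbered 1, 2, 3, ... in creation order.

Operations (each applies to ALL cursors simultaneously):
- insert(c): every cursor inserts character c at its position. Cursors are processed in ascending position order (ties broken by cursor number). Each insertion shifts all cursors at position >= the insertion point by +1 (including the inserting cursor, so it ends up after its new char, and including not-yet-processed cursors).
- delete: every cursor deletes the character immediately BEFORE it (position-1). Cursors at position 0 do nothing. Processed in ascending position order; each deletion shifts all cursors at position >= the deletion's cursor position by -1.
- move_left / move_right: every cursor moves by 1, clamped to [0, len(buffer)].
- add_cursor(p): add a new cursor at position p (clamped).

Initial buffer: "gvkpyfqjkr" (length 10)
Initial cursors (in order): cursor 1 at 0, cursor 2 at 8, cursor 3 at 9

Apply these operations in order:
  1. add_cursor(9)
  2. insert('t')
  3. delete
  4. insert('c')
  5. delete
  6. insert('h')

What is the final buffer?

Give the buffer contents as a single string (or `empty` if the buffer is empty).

Answer: hgvkpyfqjhkhhr

Derivation:
After op 1 (add_cursor(9)): buffer="gvkpyfqjkr" (len 10), cursors c1@0 c2@8 c3@9 c4@9, authorship ..........
After op 2 (insert('t')): buffer="tgvkpyfqjtkttr" (len 14), cursors c1@1 c2@10 c3@13 c4@13, authorship 1........2.34.
After op 3 (delete): buffer="gvkpyfqjkr" (len 10), cursors c1@0 c2@8 c3@9 c4@9, authorship ..........
After op 4 (insert('c')): buffer="cgvkpyfqjckccr" (len 14), cursors c1@1 c2@10 c3@13 c4@13, authorship 1........2.34.
After op 5 (delete): buffer="gvkpyfqjkr" (len 10), cursors c1@0 c2@8 c3@9 c4@9, authorship ..........
After op 6 (insert('h')): buffer="hgvkpyfqjhkhhr" (len 14), cursors c1@1 c2@10 c3@13 c4@13, authorship 1........2.34.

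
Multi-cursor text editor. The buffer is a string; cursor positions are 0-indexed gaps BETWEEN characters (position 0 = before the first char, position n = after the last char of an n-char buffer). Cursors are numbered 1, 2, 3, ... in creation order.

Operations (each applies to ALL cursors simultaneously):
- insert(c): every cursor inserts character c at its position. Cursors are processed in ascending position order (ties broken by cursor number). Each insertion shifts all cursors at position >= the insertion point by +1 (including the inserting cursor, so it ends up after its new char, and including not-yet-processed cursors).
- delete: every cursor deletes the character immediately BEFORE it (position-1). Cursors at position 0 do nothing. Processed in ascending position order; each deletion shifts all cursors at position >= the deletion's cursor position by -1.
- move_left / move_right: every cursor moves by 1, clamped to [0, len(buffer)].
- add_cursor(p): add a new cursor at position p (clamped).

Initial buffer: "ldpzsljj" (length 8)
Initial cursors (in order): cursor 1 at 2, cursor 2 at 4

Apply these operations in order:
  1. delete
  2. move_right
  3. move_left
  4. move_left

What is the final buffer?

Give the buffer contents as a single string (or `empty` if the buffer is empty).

Answer: lpsljj

Derivation:
After op 1 (delete): buffer="lpsljj" (len 6), cursors c1@1 c2@2, authorship ......
After op 2 (move_right): buffer="lpsljj" (len 6), cursors c1@2 c2@3, authorship ......
After op 3 (move_left): buffer="lpsljj" (len 6), cursors c1@1 c2@2, authorship ......
After op 4 (move_left): buffer="lpsljj" (len 6), cursors c1@0 c2@1, authorship ......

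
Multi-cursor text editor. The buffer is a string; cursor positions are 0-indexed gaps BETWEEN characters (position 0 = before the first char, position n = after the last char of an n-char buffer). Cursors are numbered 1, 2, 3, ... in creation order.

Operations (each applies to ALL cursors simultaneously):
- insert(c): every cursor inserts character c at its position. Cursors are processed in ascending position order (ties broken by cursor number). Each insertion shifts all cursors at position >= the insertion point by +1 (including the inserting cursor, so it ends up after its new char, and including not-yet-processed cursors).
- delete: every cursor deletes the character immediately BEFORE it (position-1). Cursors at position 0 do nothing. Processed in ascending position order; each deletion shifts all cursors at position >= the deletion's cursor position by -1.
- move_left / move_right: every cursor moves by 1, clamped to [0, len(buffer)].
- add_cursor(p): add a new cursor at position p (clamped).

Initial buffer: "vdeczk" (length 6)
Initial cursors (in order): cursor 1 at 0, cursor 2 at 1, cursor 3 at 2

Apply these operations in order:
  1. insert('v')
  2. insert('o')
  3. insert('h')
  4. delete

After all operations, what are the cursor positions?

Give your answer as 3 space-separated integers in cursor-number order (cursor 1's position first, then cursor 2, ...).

Answer: 2 5 8

Derivation:
After op 1 (insert('v')): buffer="vvvdveczk" (len 9), cursors c1@1 c2@3 c3@5, authorship 1.2.3....
After op 2 (insert('o')): buffer="vovvodvoeczk" (len 12), cursors c1@2 c2@5 c3@8, authorship 11.22.33....
After op 3 (insert('h')): buffer="vohvvohdvoheczk" (len 15), cursors c1@3 c2@7 c3@11, authorship 111.222.333....
After op 4 (delete): buffer="vovvodvoeczk" (len 12), cursors c1@2 c2@5 c3@8, authorship 11.22.33....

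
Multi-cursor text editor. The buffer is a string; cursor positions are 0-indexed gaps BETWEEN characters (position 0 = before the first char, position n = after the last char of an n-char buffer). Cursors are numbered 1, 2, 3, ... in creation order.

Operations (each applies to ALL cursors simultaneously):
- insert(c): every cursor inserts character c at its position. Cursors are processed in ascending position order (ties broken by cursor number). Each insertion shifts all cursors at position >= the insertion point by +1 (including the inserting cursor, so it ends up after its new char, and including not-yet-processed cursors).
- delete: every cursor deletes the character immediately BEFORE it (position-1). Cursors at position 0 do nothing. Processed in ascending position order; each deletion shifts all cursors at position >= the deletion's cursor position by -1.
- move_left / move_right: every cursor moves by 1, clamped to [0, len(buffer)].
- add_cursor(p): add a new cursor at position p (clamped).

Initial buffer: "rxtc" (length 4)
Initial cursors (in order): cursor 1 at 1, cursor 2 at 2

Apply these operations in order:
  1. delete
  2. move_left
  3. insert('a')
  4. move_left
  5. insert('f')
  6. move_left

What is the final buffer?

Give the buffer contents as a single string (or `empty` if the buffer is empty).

Answer: affatc

Derivation:
After op 1 (delete): buffer="tc" (len 2), cursors c1@0 c2@0, authorship ..
After op 2 (move_left): buffer="tc" (len 2), cursors c1@0 c2@0, authorship ..
After op 3 (insert('a')): buffer="aatc" (len 4), cursors c1@2 c2@2, authorship 12..
After op 4 (move_left): buffer="aatc" (len 4), cursors c1@1 c2@1, authorship 12..
After op 5 (insert('f')): buffer="affatc" (len 6), cursors c1@3 c2@3, authorship 1122..
After op 6 (move_left): buffer="affatc" (len 6), cursors c1@2 c2@2, authorship 1122..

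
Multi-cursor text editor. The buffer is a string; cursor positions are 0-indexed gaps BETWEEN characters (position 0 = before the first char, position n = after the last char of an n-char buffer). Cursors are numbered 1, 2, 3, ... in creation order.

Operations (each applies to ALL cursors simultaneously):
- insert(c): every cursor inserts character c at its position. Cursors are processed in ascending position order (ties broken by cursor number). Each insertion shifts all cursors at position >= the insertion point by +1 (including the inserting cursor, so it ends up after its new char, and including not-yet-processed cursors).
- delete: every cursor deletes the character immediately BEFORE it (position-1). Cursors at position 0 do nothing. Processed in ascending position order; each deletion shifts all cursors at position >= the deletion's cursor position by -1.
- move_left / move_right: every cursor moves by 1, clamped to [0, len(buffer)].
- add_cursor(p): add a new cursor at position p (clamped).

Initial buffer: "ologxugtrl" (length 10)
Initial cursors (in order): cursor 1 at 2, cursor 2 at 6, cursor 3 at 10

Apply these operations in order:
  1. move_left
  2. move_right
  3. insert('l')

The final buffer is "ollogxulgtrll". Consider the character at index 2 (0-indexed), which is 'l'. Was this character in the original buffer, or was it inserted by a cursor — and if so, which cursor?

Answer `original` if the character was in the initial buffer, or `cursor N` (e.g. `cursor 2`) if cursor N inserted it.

After op 1 (move_left): buffer="ologxugtrl" (len 10), cursors c1@1 c2@5 c3@9, authorship ..........
After op 2 (move_right): buffer="ologxugtrl" (len 10), cursors c1@2 c2@6 c3@10, authorship ..........
After op 3 (insert('l')): buffer="ollogxulgtrll" (len 13), cursors c1@3 c2@8 c3@13, authorship ..1....2....3
Authorship (.=original, N=cursor N): . . 1 . . . . 2 . . . . 3
Index 2: author = 1

Answer: cursor 1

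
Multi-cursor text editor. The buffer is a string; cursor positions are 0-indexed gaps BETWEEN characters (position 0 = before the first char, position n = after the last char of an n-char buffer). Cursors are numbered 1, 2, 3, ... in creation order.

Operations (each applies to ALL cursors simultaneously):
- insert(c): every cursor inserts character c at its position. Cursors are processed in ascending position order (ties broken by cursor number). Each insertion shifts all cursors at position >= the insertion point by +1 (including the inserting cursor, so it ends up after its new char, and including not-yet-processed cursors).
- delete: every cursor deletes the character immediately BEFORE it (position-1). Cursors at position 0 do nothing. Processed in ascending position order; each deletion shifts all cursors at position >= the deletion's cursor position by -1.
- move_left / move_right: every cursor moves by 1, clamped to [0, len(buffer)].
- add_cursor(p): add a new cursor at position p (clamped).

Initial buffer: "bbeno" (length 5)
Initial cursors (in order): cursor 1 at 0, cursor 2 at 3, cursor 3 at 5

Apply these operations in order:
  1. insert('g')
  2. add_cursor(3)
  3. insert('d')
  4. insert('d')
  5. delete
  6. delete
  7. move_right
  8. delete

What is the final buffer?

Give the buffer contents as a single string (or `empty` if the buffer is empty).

Answer: gbgo

Derivation:
After op 1 (insert('g')): buffer="gbbegnog" (len 8), cursors c1@1 c2@5 c3@8, authorship 1...2..3
After op 2 (add_cursor(3)): buffer="gbbegnog" (len 8), cursors c1@1 c4@3 c2@5 c3@8, authorship 1...2..3
After op 3 (insert('d')): buffer="gdbbdegdnogd" (len 12), cursors c1@2 c4@5 c2@8 c3@12, authorship 11..4.22..33
After op 4 (insert('d')): buffer="gddbbddegddnogdd" (len 16), cursors c1@3 c4@7 c2@11 c3@16, authorship 111..44.222..333
After op 5 (delete): buffer="gdbbdegdnogd" (len 12), cursors c1@2 c4@5 c2@8 c3@12, authorship 11..4.22..33
After op 6 (delete): buffer="gbbegnog" (len 8), cursors c1@1 c4@3 c2@5 c3@8, authorship 1...2..3
After op 7 (move_right): buffer="gbbegnog" (len 8), cursors c1@2 c4@4 c2@6 c3@8, authorship 1...2..3
After op 8 (delete): buffer="gbgo" (len 4), cursors c1@1 c4@2 c2@3 c3@4, authorship 1.2.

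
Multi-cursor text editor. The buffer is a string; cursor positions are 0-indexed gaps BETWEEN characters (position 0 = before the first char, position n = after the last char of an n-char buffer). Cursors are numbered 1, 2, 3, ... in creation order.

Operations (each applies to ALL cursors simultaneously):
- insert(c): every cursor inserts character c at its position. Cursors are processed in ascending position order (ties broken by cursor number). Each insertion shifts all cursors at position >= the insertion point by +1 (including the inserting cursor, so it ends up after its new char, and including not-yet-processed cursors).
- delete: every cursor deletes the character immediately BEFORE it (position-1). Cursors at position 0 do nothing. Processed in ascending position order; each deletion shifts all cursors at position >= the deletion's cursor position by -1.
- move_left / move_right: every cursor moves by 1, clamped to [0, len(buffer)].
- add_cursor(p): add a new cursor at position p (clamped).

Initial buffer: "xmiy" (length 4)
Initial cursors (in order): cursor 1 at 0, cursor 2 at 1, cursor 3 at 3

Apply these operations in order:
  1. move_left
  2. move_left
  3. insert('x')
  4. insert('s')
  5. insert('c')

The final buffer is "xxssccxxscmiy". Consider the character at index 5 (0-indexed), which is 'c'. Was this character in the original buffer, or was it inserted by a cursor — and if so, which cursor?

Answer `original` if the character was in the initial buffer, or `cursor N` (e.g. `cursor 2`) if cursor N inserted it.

After op 1 (move_left): buffer="xmiy" (len 4), cursors c1@0 c2@0 c3@2, authorship ....
After op 2 (move_left): buffer="xmiy" (len 4), cursors c1@0 c2@0 c3@1, authorship ....
After op 3 (insert('x')): buffer="xxxxmiy" (len 7), cursors c1@2 c2@2 c3@4, authorship 12.3...
After op 4 (insert('s')): buffer="xxssxxsmiy" (len 10), cursors c1@4 c2@4 c3@7, authorship 1212.33...
After op 5 (insert('c')): buffer="xxssccxxscmiy" (len 13), cursors c1@6 c2@6 c3@10, authorship 121212.333...
Authorship (.=original, N=cursor N): 1 2 1 2 1 2 . 3 3 3 . . .
Index 5: author = 2

Answer: cursor 2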